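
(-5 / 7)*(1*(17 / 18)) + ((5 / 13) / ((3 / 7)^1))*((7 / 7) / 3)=-205 / 546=-0.38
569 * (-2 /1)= -1138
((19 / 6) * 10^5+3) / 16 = 950009 / 48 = 19791.85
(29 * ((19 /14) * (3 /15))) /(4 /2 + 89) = 551 /6370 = 0.09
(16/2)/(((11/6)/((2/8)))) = 12/11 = 1.09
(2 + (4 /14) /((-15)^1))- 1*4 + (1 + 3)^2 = 1468 /105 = 13.98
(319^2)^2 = 10355301121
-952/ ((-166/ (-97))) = -46172/ 83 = -556.29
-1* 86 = -86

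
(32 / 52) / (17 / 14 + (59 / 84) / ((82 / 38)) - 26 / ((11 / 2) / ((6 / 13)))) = -303072 / 316199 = -0.96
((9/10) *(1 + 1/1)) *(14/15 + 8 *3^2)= 3282/25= 131.28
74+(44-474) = -356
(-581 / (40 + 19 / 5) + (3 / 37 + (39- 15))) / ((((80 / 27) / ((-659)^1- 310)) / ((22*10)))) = -2101944141 / 2701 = -778209.60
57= 57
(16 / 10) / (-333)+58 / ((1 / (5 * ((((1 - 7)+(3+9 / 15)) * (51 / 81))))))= -81072 / 185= -438.23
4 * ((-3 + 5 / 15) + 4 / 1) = 5.33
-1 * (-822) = 822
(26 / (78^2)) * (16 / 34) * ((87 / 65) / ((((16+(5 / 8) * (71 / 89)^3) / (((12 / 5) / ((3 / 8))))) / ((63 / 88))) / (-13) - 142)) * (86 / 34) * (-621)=1467429812360064 / 49378794255982165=0.03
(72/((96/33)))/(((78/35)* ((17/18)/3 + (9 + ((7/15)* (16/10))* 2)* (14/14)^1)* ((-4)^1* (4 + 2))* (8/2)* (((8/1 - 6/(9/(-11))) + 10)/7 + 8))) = -5457375/5924179456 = -0.00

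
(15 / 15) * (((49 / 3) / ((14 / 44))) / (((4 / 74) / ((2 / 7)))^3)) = 1114366 / 147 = 7580.72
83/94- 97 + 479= 35991/94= 382.88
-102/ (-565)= 102/ 565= 0.18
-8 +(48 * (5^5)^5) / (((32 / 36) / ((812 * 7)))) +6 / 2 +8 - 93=91474056243896484374910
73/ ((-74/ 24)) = -876/ 37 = -23.68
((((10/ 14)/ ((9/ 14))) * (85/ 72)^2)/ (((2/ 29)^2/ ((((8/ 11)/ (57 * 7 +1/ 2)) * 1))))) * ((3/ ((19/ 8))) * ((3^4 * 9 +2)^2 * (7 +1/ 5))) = 763975921700/ 265221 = 2880525.76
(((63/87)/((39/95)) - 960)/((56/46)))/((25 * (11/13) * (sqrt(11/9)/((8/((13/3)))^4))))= -413502299136 * sqrt(11)/3507719215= -390.98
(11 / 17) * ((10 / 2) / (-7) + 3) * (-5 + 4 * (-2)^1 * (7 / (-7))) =528 / 119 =4.44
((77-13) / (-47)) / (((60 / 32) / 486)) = -82944 / 235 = -352.95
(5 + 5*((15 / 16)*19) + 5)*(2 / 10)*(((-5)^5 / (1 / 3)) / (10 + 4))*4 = -2971875 / 56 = -53069.20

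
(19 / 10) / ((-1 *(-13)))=19 / 130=0.15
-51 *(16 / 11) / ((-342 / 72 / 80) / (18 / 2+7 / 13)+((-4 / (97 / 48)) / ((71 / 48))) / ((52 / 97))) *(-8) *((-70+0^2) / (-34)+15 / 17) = -697.50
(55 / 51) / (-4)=-55 / 204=-0.27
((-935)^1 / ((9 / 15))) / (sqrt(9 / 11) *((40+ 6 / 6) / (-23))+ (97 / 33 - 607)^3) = 234661160402244418174200 / 33191157304084915939776996373 - 517588075275975 *sqrt(11) / 33191157304084915939776996373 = 0.00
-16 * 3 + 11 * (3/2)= -63/2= -31.50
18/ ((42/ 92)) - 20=136/ 7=19.43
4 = 4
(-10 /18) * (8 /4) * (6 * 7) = -140 /3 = -46.67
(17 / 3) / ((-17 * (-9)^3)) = 1 / 2187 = 0.00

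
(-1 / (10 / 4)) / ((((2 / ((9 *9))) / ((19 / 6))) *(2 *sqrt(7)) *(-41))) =513 *sqrt(7) / 5740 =0.24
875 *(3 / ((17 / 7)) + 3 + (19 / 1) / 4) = 534625 / 68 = 7862.13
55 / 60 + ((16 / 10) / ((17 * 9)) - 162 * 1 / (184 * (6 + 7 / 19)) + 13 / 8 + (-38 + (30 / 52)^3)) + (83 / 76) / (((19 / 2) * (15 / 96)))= -58522115484593 / 1688542127415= -34.66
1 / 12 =0.08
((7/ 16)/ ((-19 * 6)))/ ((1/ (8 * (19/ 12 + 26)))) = -2317/ 2736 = -0.85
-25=-25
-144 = -144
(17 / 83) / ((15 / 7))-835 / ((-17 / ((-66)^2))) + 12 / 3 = 4528475383 / 21165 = 213960.57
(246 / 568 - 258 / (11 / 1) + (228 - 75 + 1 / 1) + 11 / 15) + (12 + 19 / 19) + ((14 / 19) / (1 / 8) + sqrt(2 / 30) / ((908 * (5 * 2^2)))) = sqrt(15) / 272400 + 134091101 / 890340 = 150.61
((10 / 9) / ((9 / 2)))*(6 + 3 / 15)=124 / 81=1.53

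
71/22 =3.23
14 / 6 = 7 / 3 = 2.33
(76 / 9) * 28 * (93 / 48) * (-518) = -237301.56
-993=-993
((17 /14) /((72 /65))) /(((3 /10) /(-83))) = -458575 /1512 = -303.29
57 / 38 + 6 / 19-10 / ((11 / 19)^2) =-128831 / 4598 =-28.02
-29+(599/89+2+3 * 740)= 2199.73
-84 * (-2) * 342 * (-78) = -4481568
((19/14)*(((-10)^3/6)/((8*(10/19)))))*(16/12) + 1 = -8899/126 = -70.63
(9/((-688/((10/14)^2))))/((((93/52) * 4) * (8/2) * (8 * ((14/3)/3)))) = -8775/468192256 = -0.00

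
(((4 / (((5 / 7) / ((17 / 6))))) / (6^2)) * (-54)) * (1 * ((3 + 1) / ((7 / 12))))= -816 / 5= -163.20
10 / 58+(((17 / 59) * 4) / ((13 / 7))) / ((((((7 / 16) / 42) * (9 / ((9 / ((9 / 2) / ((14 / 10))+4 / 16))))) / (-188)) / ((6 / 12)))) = -1616.41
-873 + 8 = -865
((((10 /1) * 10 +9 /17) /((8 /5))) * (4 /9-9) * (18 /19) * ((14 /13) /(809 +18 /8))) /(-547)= 167482 /135514327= 0.00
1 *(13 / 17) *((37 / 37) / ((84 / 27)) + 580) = 211237 / 476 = 443.78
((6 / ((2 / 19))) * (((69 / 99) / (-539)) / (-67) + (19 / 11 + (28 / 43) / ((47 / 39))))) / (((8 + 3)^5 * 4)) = 25942238107 / 129296268816253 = 0.00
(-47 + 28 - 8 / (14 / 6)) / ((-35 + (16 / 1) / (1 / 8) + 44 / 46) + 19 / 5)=-18055 / 78694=-0.23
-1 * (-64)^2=-4096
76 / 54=38 / 27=1.41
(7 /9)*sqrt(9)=7 /3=2.33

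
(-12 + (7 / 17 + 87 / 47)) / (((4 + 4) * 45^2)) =-389 / 647190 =-0.00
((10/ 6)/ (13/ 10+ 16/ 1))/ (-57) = -50/ 29583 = -0.00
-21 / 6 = -3.50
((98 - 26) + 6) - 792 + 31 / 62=-1427 / 2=-713.50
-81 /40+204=8079 /40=201.98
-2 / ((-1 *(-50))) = -1 / 25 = -0.04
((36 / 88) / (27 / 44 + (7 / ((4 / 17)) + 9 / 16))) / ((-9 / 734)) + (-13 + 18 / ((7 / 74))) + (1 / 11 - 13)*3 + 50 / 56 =231973717 / 1676444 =138.37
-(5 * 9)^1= -45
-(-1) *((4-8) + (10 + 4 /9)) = 58 /9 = 6.44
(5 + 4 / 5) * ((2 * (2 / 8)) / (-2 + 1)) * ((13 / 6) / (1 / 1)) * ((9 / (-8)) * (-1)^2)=1131 / 160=7.07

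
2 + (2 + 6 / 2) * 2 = 12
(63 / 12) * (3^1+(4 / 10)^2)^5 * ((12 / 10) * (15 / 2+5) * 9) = 1744690978233 / 7812500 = 223320.45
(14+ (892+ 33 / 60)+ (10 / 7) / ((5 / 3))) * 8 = 254074 / 35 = 7259.26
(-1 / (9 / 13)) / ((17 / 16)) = -208 / 153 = -1.36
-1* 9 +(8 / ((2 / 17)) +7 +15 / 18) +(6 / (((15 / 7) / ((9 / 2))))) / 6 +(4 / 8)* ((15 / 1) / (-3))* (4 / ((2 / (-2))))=1184 / 15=78.93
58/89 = 0.65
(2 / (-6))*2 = -2 / 3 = -0.67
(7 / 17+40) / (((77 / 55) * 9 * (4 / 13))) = 14885 / 1428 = 10.42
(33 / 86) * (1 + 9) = 165 / 43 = 3.84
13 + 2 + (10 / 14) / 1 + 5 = 145 / 7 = 20.71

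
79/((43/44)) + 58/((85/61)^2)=110.71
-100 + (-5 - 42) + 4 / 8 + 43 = -207 / 2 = -103.50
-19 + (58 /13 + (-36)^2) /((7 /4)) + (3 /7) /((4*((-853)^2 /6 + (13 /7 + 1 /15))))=3356258901105 /4634942858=724.12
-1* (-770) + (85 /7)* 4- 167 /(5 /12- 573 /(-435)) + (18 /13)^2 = 369236958 /509873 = 724.17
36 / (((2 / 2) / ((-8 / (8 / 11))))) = -396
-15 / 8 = -1.88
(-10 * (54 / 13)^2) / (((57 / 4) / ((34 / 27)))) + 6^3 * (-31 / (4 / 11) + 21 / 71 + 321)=11620337418 / 227981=50970.64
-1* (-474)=474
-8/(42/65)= -260/21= -12.38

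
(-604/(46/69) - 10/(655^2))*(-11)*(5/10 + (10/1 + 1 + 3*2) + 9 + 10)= 31212341798/85805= 363759.01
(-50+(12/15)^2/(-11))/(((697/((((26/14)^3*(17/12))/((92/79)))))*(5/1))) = -1194634129/10673817000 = -0.11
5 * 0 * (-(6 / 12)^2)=0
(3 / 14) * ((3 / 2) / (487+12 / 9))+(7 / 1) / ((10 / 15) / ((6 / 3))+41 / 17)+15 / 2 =206139 / 20510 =10.05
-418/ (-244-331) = 418/ 575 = 0.73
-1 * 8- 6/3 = -10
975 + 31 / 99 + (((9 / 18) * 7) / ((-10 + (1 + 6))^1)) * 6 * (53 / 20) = 1894391 / 1980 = 956.76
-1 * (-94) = 94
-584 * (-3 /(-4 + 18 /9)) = -876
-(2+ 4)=-6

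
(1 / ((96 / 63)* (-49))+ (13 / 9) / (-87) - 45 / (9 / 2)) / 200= -1759181 / 35078400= -0.05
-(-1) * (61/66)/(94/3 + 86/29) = 1769/65648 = 0.03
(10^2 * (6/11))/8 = 75/11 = 6.82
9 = 9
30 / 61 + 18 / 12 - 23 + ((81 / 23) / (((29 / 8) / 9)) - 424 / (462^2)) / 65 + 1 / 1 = -1121842589011 / 56448574182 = -19.87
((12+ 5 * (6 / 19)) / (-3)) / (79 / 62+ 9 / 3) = -5332 / 5035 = -1.06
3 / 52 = 0.06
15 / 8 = 1.88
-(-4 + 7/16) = 57/16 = 3.56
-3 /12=-1 /4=-0.25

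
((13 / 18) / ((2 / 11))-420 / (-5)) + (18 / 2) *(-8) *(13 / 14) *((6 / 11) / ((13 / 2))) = 228307 / 2772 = 82.36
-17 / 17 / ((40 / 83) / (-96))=996 / 5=199.20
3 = 3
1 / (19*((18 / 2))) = 1 / 171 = 0.01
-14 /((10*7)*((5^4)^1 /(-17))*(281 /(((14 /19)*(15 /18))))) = 119 /10010625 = 0.00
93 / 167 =0.56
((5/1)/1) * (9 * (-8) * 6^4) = -466560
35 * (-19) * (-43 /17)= 28595 /17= 1682.06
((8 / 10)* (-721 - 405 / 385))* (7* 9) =-2001528 / 55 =-36391.42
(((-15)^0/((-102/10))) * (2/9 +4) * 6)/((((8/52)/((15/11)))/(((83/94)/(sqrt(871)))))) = -39425 * sqrt(871)/1766589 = -0.66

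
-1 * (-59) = 59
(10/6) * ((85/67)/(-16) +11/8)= 2315/1072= 2.16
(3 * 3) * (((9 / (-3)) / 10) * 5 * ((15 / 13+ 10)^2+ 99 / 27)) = -292203 / 169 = -1729.01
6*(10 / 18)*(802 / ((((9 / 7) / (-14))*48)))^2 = 1930416005 / 17496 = 110334.71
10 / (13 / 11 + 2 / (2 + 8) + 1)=550 / 131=4.20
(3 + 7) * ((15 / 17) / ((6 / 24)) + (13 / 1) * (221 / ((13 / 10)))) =376300 / 17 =22135.29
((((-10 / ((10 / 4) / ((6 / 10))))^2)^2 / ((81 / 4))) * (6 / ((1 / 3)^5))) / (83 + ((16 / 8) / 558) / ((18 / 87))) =28.77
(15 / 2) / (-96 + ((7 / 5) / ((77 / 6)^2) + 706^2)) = 0.00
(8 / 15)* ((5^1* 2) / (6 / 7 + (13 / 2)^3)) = 896 / 46281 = 0.02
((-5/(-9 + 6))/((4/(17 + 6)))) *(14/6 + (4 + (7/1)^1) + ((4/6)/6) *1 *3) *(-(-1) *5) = 23575/36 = 654.86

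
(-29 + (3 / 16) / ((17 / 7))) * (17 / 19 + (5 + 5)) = -1628469 / 5168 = -315.11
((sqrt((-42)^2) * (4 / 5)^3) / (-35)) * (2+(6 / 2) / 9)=-1.43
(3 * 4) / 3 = 4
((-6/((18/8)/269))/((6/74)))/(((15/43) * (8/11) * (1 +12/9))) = -4707769/315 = -14945.30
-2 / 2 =-1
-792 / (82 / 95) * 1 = -37620 / 41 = -917.56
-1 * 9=-9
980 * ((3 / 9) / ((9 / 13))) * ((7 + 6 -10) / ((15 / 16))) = 40768 / 27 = 1509.93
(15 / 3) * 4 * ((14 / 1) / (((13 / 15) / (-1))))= -323.08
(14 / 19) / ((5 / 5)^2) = 14 / 19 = 0.74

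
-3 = -3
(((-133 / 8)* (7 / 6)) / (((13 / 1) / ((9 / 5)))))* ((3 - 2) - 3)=5.37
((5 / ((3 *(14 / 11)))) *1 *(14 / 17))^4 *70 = 640543750 / 6765201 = 94.68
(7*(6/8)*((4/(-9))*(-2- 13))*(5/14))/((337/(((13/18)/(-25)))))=-13/12132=-0.00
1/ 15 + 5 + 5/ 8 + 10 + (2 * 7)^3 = 331163/ 120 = 2759.69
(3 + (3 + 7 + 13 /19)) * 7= 1820 /19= 95.79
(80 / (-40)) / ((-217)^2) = -2 / 47089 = -0.00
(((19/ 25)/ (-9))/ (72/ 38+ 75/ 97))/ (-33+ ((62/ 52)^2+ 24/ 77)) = 165700444/ 163685309625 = 0.00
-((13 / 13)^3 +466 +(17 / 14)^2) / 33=-30607 / 2156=-14.20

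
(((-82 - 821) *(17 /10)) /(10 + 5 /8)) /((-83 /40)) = 28896 /415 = 69.63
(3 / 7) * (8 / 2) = 12 / 7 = 1.71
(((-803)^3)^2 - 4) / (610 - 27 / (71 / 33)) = 75836433232559625 / 169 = 448736291316920.86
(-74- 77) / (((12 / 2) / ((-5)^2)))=-3775 / 6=-629.17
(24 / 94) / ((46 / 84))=0.47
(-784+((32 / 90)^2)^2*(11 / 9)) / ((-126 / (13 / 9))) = 188066379176 / 20925489375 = 8.99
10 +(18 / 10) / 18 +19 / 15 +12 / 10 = 377 / 30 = 12.57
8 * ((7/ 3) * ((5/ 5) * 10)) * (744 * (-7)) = -972160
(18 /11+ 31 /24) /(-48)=-773 /12672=-0.06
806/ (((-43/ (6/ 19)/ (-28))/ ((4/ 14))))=38688/ 817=47.35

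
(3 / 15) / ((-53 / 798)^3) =-682.67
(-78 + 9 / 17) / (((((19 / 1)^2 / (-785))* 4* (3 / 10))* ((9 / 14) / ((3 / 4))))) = 12061525 / 73644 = 163.78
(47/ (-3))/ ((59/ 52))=-2444/ 177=-13.81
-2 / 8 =-1 / 4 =-0.25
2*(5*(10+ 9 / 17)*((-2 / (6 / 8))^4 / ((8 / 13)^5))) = 332307235 / 5508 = 60331.74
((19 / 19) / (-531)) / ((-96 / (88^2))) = 242 / 1593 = 0.15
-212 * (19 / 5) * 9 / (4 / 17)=-154071 / 5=-30814.20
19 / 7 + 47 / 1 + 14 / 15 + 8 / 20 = 51.05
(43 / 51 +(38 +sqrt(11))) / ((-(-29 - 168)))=sqrt(11) / 197 +1981 / 10047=0.21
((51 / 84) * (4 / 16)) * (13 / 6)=221 / 672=0.33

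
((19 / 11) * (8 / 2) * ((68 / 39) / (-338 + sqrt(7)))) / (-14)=2584 * sqrt(7) / 343053711 + 67184 / 26388747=0.00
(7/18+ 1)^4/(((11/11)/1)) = 390625/104976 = 3.72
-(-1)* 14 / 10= 7 / 5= 1.40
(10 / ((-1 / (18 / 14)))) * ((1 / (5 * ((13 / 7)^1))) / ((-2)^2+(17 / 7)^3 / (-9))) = -55566 / 96655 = -0.57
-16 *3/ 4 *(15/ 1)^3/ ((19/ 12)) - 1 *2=-486038/ 19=-25580.95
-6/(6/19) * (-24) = 456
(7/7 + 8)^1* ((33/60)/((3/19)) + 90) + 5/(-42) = 353317/420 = 841.23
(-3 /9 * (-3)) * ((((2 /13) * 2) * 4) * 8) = 128 /13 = 9.85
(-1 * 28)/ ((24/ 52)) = -182/ 3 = -60.67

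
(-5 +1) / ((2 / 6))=-12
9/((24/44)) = 33/2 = 16.50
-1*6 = -6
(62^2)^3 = 56800235584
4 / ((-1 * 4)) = -1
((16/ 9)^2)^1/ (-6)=-128/ 243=-0.53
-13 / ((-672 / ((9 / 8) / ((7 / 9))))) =0.03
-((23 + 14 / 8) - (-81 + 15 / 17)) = -7131 / 68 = -104.87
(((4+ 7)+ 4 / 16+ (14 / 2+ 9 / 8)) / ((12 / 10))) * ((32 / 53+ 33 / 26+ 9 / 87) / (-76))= -3221675 / 7672704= -0.42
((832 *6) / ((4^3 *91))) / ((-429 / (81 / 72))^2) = 27 / 4580576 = 0.00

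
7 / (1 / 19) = 133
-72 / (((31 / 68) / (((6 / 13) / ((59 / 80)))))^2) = -76706611200 / 565345729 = -135.68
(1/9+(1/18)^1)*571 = 571/6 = 95.17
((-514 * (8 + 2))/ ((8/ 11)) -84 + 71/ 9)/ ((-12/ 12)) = 128585/ 18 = 7143.61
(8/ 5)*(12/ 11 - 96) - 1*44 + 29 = -9177/ 55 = -166.85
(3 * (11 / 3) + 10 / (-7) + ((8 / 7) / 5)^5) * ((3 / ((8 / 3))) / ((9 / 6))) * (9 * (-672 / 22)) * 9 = -1465996088988 / 82534375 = -17762.25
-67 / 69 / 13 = -67 / 897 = -0.07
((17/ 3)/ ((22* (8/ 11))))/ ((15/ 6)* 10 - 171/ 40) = 85/ 4974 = 0.02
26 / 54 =13 / 27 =0.48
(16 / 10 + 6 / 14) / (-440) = -71 / 15400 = -0.00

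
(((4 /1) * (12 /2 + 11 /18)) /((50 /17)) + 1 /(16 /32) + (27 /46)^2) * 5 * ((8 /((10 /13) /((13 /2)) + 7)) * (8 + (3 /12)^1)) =10032824087 /19091610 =525.51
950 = 950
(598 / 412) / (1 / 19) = 5681 / 206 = 27.58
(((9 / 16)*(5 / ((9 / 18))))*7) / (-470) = -63 / 752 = -0.08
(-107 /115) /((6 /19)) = -2033 /690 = -2.95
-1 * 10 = -10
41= 41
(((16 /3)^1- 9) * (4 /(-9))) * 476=20944 /27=775.70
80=80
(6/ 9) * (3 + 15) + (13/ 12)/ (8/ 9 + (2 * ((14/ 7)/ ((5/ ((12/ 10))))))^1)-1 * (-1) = 1739/ 128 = 13.59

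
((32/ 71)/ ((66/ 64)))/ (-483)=-1024/ 1131669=-0.00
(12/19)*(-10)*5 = -600/19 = -31.58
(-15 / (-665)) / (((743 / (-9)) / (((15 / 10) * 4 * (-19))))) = 162 / 5201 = 0.03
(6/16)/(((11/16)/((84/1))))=504/11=45.82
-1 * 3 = -3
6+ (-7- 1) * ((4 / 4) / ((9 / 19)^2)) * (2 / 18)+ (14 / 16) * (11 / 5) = 3.96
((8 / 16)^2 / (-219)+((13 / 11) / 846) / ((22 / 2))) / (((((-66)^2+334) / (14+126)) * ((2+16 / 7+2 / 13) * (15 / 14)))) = -9658831 / 1517036481180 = -0.00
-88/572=-2/13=-0.15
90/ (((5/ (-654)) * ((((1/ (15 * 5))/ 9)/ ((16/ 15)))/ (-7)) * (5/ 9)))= 106795584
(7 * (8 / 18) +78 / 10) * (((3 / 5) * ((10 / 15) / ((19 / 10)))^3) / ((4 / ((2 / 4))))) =0.04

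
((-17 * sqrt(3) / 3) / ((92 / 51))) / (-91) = 289 * sqrt(3) / 8372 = 0.06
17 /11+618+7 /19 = 129562 /209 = 619.91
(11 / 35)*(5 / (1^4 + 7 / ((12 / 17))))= 132 / 917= 0.14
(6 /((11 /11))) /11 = 6 /11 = 0.55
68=68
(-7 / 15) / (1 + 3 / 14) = -98 / 255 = -0.38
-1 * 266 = -266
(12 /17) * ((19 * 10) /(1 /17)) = 2280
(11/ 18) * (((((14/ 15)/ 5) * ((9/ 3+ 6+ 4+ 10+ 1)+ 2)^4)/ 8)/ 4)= 2199197/ 1350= 1629.03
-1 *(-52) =52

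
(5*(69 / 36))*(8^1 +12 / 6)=575 / 6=95.83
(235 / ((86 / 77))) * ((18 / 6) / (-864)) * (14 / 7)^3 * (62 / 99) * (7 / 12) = -356965 / 167184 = -2.14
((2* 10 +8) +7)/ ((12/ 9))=105/ 4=26.25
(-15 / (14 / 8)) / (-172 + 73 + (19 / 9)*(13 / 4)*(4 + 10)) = 1080 / 371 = 2.91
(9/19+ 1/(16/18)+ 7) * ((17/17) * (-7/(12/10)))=-45745/912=-50.16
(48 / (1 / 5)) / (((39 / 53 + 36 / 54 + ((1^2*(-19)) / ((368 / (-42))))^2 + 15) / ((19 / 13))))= 24546954240 / 1476922291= 16.62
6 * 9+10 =64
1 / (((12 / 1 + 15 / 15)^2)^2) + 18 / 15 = 1.20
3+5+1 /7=8.14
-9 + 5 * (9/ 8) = -27/ 8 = -3.38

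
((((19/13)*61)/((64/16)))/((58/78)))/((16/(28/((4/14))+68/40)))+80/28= 24637183/129920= 189.63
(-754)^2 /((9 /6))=1137032 /3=379010.67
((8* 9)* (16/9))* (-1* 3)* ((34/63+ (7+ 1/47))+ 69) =-29017216/987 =-29399.41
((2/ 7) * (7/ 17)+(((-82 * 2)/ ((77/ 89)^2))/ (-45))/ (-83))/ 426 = 11102941/ 80186375115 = 0.00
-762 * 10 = -7620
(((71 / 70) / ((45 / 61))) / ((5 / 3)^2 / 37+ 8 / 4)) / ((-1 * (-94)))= 160247 / 22733900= 0.01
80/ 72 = 10/ 9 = 1.11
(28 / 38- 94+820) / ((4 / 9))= 31068 / 19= 1635.16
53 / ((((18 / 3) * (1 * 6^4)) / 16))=53 / 486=0.11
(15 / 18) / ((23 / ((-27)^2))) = 1215 / 46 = 26.41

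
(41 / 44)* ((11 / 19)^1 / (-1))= -41 / 76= -0.54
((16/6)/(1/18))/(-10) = -24/5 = -4.80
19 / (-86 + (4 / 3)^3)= -513 / 2258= -0.23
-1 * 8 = -8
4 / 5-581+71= -509.20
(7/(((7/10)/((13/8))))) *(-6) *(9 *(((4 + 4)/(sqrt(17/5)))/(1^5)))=-7020 *sqrt(85)/17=-3807.13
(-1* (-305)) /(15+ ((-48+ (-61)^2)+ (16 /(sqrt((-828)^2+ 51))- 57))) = 0.08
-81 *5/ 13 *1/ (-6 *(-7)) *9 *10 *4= -24300/ 91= -267.03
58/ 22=29/ 11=2.64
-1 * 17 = -17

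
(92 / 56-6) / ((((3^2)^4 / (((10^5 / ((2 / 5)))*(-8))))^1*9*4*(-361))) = -15250000 / 149216823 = -0.10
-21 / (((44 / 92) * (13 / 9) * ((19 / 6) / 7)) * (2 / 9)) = -821583 / 2717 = -302.39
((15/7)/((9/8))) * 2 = 80/21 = 3.81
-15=-15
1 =1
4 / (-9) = -4 / 9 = -0.44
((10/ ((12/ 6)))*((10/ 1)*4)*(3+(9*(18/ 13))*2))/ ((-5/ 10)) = -145200/ 13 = -11169.23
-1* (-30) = 30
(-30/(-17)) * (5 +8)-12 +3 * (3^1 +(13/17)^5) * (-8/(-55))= 965560566/78092135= 12.36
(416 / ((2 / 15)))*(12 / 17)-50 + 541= 45787 / 17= 2693.35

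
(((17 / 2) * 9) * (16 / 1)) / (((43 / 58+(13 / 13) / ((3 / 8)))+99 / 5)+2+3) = 1064880 / 24541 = 43.39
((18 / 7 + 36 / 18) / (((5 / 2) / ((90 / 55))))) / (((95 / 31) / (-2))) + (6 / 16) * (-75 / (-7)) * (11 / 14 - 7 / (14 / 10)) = -77361363 / 4096400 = -18.89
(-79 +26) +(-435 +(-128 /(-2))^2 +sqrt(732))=2* sqrt(183) +3608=3635.06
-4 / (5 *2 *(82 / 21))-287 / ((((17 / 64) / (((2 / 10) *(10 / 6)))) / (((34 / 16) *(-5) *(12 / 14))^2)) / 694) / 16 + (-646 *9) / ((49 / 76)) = -26211241173 / 20090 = -1304690.95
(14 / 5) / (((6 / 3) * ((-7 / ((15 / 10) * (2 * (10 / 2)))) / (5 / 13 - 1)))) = 24 / 13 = 1.85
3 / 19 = 0.16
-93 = -93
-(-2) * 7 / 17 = 14 / 17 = 0.82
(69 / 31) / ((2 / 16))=552 / 31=17.81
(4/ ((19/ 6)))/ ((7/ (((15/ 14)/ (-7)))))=-180/ 6517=-0.03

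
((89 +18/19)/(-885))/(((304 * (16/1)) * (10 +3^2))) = -1709/1553975040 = -0.00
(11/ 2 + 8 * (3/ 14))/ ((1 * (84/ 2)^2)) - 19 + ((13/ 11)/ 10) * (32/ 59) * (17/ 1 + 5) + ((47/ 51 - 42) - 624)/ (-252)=-5553406909/ 371551320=-14.95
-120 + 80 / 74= -4400 / 37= -118.92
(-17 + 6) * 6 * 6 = -396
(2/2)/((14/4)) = 2/7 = 0.29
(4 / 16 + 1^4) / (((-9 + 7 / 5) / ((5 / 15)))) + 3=1343 / 456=2.95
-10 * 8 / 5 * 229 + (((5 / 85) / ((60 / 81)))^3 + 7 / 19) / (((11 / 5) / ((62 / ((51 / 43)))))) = -153132861375059 / 41894133600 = -3655.23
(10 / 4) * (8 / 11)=20 / 11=1.82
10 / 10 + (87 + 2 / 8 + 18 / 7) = 2543 / 28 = 90.82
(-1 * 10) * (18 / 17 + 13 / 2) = -75.59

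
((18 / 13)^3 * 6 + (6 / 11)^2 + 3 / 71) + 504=9819740523 / 18874427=520.27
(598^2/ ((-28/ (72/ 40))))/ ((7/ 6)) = -4827654/ 245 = -19704.71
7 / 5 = 1.40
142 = 142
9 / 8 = 1.12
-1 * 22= -22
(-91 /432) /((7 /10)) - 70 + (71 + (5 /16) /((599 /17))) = 183193 /258768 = 0.71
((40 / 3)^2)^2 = 2560000 / 81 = 31604.94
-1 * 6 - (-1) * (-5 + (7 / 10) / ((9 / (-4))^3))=-40319 / 3645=-11.06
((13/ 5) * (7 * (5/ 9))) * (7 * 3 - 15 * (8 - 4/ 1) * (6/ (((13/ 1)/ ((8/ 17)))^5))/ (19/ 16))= 490806900107111/ 2311494539289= 212.33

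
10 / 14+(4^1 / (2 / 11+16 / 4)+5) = 1074 / 161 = 6.67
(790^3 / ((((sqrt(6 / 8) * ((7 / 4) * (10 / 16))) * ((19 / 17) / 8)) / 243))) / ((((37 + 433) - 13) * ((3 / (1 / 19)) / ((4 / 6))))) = 15449081241600 * sqrt(3) / 1154839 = 23170843.42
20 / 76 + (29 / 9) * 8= 4453 / 171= 26.04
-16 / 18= -8 / 9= -0.89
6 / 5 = 1.20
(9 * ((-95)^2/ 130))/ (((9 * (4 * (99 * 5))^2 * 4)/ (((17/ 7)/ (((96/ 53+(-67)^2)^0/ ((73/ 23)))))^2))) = 555969241/ 2113710318720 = 0.00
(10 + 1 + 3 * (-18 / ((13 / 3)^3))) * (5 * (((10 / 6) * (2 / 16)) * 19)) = 10786775 / 52728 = 204.57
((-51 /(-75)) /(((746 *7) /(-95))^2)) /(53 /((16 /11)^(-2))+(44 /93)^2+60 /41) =263324487393 /133175851654458032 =0.00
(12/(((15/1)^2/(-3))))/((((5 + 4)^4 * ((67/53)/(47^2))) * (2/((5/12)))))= -117077/13187610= -0.01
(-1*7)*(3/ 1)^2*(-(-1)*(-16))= 1008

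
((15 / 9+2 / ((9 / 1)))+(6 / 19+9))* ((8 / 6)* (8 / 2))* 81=91968 / 19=4840.42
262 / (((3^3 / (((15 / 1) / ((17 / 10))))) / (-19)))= -248900 / 153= -1626.80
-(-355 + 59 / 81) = 28696 / 81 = 354.27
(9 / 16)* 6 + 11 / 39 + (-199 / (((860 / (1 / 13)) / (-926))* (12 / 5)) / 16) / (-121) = 31631277 / 8657792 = 3.65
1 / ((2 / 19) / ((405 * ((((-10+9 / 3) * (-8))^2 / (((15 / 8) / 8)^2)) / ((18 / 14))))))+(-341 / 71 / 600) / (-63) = 458498365194581 / 2683800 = 170839244.80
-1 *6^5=-7776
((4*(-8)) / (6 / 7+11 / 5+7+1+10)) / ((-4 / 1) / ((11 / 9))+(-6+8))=80 / 67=1.19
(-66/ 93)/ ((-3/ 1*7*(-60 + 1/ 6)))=-44/ 77903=-0.00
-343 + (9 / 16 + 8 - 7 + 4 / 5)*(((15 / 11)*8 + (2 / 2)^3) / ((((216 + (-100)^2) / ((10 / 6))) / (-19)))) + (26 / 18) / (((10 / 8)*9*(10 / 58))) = -1246463089247 / 3640982400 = -342.34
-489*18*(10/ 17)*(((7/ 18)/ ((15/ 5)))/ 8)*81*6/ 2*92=-31885245/ 17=-1875602.65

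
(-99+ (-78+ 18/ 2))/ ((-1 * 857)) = 168/ 857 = 0.20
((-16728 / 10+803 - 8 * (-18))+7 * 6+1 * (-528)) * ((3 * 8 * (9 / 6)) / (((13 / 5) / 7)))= -1526868 / 13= -117451.38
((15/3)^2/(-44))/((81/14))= -175/1782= -0.10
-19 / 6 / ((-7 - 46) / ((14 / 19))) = 0.04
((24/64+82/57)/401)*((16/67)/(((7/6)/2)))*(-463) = -3063208/3573311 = -0.86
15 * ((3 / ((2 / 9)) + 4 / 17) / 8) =7005 / 272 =25.75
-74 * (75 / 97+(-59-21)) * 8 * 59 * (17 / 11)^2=77573865520 / 11737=6609343.57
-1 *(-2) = 2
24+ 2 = 26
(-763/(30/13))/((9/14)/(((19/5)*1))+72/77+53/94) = -682040359/3440940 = -198.21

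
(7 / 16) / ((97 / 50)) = 0.23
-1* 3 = -3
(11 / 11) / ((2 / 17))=17 / 2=8.50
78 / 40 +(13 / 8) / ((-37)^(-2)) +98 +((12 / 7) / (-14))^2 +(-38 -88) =2198.59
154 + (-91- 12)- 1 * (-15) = 66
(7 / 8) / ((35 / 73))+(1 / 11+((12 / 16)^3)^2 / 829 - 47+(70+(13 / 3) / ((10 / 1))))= 14202574813 / 560271360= 25.35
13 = 13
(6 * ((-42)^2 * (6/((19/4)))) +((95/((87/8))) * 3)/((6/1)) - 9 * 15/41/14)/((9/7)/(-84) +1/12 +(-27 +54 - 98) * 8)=-88822804931/3772064452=-23.55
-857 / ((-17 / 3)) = 2571 / 17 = 151.24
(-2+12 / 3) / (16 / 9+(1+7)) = 9 / 44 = 0.20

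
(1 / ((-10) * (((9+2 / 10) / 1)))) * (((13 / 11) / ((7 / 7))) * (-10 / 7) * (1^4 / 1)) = 65 / 3542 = 0.02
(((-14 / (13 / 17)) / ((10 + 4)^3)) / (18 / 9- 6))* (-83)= -1411 / 10192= -0.14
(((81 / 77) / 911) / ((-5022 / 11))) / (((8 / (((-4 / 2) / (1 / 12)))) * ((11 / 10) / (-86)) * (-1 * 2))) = 645 / 2174557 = 0.00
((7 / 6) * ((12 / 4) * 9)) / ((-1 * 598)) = -0.05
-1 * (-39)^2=-1521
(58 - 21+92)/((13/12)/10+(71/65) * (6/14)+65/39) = 93912/1633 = 57.51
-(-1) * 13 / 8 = 13 / 8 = 1.62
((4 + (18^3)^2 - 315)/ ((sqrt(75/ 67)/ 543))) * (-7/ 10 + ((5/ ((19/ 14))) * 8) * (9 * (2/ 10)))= 61235286248591 * sqrt(201)/ 950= 913852650415.71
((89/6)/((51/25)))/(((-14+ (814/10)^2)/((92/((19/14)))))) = 35822500/480524193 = 0.07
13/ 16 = 0.81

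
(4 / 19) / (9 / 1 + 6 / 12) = 8 / 361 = 0.02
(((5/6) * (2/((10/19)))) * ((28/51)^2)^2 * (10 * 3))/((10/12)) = 23356928/2255067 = 10.36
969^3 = 909853209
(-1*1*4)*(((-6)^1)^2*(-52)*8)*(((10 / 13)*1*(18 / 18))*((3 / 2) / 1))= 69120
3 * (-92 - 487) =-1737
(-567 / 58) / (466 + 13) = -0.02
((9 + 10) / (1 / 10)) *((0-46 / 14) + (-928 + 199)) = -973940 / 7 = -139134.29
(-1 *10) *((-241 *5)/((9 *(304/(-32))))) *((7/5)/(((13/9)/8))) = -269920/247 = -1092.79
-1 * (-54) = 54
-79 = -79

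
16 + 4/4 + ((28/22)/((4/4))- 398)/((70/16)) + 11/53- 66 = -2845946/20405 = -139.47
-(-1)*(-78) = -78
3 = 3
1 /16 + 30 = 481 /16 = 30.06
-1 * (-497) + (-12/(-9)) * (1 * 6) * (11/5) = 2573/5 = 514.60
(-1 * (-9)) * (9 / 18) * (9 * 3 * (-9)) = -2187 / 2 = -1093.50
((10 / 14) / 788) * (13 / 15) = 13 / 16548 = 0.00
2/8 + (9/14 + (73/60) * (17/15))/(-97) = 70019/305550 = 0.23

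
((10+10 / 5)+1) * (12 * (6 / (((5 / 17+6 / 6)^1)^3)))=574821 / 1331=431.87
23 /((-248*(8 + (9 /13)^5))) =-8539739 /751289464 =-0.01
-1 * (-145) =145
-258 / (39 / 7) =-602 / 13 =-46.31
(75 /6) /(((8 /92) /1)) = 575 /4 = 143.75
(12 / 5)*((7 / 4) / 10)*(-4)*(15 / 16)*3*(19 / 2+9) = -6993 / 80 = -87.41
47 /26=1.81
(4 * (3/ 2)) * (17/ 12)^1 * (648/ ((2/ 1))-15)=5253/ 2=2626.50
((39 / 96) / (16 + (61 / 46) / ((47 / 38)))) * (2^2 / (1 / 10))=14053 / 14764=0.95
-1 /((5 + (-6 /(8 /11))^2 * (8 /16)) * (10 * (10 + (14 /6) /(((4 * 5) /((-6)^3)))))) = 4 /23731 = 0.00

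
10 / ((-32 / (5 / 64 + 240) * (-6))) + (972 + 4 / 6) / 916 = 13.57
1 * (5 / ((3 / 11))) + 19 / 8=497 / 24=20.71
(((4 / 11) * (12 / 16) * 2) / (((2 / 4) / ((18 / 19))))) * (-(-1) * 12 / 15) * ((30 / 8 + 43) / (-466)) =-1836 / 22135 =-0.08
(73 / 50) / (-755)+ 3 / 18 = 9328 / 56625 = 0.16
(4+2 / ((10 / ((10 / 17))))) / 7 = 10 / 17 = 0.59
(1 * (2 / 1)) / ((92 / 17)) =17 / 46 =0.37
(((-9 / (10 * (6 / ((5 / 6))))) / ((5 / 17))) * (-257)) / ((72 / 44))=48059 / 720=66.75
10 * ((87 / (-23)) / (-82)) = 435 / 943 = 0.46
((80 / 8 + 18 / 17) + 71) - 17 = 1106 / 17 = 65.06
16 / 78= 8 / 39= 0.21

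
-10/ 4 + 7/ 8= -13/ 8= -1.62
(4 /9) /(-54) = -2 /243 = -0.01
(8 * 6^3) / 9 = 192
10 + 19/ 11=129/ 11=11.73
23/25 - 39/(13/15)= -44.08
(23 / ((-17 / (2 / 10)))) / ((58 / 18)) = -207 / 2465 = -0.08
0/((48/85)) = 0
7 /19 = 0.37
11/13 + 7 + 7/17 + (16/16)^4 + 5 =3151/221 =14.26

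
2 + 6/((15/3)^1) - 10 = -34/5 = -6.80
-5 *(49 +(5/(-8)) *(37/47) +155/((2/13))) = -1985295/376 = -5280.04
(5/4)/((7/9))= 45/28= 1.61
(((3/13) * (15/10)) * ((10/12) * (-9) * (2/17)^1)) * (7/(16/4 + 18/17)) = -945/2236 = -0.42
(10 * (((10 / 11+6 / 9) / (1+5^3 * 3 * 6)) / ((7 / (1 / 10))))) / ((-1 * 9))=-52 / 4679829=-0.00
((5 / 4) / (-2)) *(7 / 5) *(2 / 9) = -7 / 36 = -0.19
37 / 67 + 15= 1042 / 67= 15.55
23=23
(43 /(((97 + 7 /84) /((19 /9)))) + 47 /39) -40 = -37.86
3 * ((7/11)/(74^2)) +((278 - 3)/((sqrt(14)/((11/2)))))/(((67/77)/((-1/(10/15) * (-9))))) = 21/60236 +898425 * sqrt(14)/536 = 6271.64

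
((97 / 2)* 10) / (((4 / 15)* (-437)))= -7275 / 1748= -4.16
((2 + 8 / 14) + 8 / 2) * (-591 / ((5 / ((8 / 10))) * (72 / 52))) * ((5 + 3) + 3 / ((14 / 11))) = -3416374 / 735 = -4648.13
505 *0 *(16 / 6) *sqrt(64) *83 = 0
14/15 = 0.93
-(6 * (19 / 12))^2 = -361 / 4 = -90.25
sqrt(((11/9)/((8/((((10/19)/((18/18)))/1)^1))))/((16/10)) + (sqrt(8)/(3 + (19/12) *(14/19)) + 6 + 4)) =sqrt(2495232 *sqrt(2) + 52245250)/2280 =3.28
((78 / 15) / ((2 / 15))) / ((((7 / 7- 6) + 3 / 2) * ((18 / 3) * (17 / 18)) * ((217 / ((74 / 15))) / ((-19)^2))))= -2083692 / 129115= -16.14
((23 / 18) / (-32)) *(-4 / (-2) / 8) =-23 / 2304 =-0.01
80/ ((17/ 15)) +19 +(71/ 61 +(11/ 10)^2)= 9536477/ 103700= 91.96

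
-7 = -7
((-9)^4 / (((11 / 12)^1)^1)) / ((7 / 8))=629856 / 77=8179.95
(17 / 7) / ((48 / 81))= 459 / 112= 4.10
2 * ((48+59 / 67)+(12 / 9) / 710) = 97.76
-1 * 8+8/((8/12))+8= 12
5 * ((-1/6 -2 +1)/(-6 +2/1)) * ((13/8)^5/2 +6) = 26757815/1572864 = 17.01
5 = 5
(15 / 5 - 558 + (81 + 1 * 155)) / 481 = -0.66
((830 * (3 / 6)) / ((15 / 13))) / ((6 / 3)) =1079 / 6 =179.83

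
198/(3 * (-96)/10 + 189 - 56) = 990/521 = 1.90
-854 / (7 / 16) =-1952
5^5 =3125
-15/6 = -5/2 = -2.50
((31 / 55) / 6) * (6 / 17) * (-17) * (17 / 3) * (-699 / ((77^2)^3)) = 122791 / 11463230904895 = 0.00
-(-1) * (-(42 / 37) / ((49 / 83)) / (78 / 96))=-7968 / 3367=-2.37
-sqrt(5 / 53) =-sqrt(265) / 53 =-0.31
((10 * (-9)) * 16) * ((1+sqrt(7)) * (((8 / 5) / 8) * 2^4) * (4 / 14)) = -9216 * sqrt(7) / 7 - 9216 / 7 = -4799.89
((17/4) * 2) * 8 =68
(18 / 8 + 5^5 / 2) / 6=6259 / 24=260.79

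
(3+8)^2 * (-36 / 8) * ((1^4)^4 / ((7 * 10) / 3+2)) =-21.49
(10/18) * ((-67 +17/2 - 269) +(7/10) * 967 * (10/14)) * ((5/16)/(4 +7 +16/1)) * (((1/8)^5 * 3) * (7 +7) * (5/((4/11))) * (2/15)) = 25025/10616832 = 0.00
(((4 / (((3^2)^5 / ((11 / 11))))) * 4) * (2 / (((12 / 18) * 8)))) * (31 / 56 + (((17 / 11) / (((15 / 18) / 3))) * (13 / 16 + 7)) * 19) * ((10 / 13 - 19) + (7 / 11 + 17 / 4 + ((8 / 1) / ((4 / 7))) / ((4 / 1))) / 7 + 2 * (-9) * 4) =-30245901857 / 4045617576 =-7.48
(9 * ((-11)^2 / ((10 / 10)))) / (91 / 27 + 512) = 243 / 115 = 2.11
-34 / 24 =-17 / 12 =-1.42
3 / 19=0.16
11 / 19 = 0.58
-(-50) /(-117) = -50 /117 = -0.43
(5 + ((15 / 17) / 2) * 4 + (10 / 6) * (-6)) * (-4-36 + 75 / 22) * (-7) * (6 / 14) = -12075 / 34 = -355.15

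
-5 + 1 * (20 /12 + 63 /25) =-61 /75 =-0.81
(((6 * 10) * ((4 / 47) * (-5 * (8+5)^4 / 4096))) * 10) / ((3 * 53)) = -3570125 / 318848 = -11.20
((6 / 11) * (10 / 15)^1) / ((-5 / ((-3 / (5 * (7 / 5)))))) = 12 / 385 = 0.03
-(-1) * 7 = 7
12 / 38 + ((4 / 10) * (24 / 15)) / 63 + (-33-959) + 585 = -12169721 / 29925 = -406.67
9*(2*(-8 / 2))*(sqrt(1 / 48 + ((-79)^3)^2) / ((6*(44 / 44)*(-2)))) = 7*sqrt(714379461123) / 2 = 2958234.00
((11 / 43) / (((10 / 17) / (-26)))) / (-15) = 2431 / 3225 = 0.75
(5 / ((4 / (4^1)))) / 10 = 1 / 2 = 0.50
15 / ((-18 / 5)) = -25 / 6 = -4.17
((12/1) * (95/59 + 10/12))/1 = 1730/59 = 29.32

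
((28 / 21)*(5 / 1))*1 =20 / 3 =6.67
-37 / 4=-9.25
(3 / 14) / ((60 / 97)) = 97 / 280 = 0.35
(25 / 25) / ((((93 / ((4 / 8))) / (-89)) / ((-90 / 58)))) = 1335 / 1798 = 0.74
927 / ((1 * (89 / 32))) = 29664 / 89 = 333.30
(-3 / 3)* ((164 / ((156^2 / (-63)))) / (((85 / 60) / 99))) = 29.67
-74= -74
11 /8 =1.38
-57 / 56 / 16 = -57 / 896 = -0.06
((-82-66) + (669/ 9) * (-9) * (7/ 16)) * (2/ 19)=-7051/ 152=-46.39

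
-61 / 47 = -1.30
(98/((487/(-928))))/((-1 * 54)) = 45472/13149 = 3.46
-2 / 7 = -0.29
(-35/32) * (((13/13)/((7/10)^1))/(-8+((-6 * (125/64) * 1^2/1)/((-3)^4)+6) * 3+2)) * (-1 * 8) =3600/3331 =1.08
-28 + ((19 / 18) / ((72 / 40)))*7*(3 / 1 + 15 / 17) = -5537 / 459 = -12.06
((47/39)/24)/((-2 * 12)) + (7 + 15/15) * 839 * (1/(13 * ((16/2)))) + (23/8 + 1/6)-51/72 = 1502161/22464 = 66.87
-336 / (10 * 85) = -168 / 425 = -0.40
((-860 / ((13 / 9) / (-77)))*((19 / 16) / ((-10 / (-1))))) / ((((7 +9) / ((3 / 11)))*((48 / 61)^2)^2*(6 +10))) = 79184364679 / 5234491392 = 15.13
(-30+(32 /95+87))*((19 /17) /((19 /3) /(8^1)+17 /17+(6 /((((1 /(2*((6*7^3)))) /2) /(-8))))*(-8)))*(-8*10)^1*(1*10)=-4183296 /257944927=-0.02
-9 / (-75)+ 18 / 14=246 / 175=1.41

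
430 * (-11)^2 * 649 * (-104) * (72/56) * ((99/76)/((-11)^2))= -6464935620/133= -48608538.50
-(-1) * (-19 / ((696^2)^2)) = -19 / 234658861056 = -0.00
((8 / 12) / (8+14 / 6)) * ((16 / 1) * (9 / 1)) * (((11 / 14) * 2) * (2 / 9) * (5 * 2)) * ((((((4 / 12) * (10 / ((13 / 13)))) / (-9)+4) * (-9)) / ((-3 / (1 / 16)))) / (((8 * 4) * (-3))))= -385 / 1674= -0.23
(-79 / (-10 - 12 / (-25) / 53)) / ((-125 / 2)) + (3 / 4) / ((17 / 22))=949777 / 1125230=0.84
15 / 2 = 7.50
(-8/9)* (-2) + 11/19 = 403/171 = 2.36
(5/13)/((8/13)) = 5/8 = 0.62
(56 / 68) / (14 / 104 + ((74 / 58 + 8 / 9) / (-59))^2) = 172630058328 / 28500569819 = 6.06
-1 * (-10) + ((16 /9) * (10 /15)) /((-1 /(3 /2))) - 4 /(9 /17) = 2 /3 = 0.67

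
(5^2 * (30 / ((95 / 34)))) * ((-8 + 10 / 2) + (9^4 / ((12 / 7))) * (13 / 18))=28163475 / 38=741144.08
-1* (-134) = 134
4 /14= 2 /7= 0.29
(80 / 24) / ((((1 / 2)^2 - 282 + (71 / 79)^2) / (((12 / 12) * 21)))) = -1747480 / 7013443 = -0.25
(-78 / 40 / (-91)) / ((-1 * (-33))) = 1 / 1540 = 0.00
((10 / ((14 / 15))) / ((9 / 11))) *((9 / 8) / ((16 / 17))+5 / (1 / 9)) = 542025 / 896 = 604.94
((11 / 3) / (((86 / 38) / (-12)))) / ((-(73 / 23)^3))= 0.61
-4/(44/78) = -78/11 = -7.09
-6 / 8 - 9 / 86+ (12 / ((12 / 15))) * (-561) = -1447527 / 172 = -8415.85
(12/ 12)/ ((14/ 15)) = 15/ 14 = 1.07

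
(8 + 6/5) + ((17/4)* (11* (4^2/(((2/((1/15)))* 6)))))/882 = 73067/7938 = 9.20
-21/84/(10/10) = -1/4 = -0.25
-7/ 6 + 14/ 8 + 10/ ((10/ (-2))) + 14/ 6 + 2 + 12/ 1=179/ 12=14.92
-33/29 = -1.14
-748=-748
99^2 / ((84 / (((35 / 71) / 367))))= 16335 / 104228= 0.16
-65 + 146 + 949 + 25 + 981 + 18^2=2360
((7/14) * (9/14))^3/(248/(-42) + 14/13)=-28431/4133248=-0.01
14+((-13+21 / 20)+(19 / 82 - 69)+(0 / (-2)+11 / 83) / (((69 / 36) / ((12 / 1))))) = -103140601 / 1565380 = -65.89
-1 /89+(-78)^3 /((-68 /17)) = 10558781 /89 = 118637.99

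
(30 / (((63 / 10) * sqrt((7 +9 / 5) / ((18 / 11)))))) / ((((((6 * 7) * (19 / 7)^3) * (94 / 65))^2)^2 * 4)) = 367518931609375 * sqrt(10) / 4926997117443615777282627072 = 0.00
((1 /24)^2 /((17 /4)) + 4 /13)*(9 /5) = 1961 /3536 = 0.55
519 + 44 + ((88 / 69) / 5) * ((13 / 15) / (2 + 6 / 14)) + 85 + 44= 60886708 / 87975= 692.09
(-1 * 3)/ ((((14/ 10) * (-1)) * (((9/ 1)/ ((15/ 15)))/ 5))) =25/ 21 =1.19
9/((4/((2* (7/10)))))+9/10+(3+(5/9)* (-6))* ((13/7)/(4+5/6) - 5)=68069/12180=5.59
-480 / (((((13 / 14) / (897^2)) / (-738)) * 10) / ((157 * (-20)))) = -96382195902720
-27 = -27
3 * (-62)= -186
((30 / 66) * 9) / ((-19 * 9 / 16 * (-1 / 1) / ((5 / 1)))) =400 / 209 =1.91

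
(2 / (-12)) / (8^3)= -1 / 3072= -0.00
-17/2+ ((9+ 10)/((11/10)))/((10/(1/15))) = -2767/330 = -8.38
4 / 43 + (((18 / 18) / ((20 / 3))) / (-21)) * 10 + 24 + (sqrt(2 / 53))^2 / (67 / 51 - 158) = 6124504699 / 254960846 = 24.02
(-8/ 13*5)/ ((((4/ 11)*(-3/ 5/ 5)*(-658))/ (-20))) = 27500/ 12831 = 2.14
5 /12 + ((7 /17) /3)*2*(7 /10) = 207 /340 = 0.61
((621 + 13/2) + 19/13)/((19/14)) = 114471/247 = 463.45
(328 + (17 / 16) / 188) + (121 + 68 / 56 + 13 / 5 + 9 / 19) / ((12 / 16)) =2970812923 / 6000960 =495.06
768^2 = 589824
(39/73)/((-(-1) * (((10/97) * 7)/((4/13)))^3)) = 21904152/528948875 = 0.04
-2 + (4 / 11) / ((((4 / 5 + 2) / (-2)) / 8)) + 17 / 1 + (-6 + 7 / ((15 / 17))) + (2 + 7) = 27553 / 1155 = 23.86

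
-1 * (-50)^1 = 50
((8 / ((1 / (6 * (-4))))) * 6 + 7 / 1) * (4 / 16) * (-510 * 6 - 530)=2055275 / 2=1027637.50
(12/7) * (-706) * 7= -8472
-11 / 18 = -0.61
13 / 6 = 2.17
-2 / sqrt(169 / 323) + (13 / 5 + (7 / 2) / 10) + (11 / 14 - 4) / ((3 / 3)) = -2 *sqrt(323) / 13 - 37 / 140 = -3.03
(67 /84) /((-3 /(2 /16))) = -67 /2016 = -0.03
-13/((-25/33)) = 429/25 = 17.16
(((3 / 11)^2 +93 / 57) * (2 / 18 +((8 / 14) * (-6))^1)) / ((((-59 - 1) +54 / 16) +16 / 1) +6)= 31376 / 191961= 0.16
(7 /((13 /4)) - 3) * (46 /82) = -253 /533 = -0.47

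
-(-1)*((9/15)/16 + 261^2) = 68121.04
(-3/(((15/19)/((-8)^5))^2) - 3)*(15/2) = -387620798689/10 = -38762079868.90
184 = 184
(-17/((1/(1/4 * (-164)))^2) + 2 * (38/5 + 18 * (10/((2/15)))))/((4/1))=-129309/20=-6465.45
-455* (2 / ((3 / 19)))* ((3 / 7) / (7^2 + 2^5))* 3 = -91.48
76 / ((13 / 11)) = 836 / 13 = 64.31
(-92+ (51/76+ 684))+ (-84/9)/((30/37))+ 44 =2138047/3420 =625.16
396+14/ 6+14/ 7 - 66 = 1003/ 3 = 334.33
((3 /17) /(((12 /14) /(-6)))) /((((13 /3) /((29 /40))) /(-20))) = 1827 /442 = 4.13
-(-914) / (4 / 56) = 12796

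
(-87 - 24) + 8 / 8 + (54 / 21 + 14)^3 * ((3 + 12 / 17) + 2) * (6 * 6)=5450007422 / 5831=934660.85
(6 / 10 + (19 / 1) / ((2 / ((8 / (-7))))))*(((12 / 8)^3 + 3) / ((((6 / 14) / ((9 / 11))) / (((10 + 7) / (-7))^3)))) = 269856351 / 150920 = 1788.08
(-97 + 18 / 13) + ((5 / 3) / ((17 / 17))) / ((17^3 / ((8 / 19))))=-348090443 / 3640533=-95.62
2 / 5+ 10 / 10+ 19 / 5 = 26 / 5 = 5.20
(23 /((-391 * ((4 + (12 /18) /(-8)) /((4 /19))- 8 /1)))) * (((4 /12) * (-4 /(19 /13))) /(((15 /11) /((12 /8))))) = 4576 /822035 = 0.01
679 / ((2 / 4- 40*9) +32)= -1358 / 655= -2.07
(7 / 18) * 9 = 3.50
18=18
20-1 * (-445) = 465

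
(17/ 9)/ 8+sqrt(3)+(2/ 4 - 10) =-667/ 72+sqrt(3) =-7.53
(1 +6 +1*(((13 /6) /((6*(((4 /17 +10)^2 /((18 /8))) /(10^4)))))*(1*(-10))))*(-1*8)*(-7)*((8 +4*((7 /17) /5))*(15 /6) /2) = -448123.30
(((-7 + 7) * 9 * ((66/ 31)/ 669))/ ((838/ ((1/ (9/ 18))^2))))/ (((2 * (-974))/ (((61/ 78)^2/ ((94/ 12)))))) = 0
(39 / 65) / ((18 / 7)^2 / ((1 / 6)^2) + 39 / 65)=49 / 19489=0.00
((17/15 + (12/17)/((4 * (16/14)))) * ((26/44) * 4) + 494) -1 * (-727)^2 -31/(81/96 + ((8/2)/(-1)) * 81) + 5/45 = -20421807431063/38675340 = -528031.75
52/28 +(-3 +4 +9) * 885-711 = 56986/7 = 8140.86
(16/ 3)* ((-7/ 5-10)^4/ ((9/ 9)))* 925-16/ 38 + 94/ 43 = 1701852591938/ 20425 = 83322036.32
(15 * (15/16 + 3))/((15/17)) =1071/16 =66.94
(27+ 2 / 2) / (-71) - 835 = -59313 / 71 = -835.39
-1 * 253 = -253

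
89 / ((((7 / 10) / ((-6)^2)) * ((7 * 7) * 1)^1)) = 32040 / 343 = 93.41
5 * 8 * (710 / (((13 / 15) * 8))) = 53250 / 13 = 4096.15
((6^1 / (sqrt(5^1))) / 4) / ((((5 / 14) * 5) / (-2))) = -42 * sqrt(5) / 125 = -0.75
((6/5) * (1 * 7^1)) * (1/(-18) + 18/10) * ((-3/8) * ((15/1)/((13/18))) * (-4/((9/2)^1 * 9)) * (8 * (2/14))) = 2512/195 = 12.88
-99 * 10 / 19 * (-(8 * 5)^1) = 39600 / 19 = 2084.21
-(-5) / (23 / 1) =5 / 23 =0.22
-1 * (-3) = 3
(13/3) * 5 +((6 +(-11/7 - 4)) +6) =590/21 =28.10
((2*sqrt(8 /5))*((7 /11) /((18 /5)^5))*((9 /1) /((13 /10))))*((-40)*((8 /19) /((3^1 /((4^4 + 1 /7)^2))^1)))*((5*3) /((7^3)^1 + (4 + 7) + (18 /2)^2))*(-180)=1461295000000*sqrt(10) /109658367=42140.15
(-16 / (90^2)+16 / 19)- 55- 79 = -5123326 / 38475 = -133.16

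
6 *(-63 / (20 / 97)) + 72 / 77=-1410921 / 770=-1832.36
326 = 326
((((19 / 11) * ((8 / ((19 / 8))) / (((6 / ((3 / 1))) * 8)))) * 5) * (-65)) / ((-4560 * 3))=0.01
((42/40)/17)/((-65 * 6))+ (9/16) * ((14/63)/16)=5413/707200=0.01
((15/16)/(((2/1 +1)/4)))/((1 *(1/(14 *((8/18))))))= 70/9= 7.78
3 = 3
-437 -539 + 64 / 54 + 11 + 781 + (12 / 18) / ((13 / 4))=-64096 / 351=-182.61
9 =9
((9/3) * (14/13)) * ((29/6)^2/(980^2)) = 841/10701600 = 0.00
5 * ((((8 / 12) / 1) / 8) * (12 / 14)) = 5 / 14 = 0.36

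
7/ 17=0.41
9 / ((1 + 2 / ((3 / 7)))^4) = 729 / 83521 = 0.01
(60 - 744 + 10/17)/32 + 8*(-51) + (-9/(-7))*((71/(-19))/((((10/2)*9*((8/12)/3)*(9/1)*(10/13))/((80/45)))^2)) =-7077004247773/16482690000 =-429.36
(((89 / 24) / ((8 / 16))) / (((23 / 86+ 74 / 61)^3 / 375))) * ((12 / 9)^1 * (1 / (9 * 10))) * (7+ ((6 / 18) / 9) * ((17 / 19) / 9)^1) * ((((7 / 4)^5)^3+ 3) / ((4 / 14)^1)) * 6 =2698698764161976372230242032875 / 326649648648628180353024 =8261753.15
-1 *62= -62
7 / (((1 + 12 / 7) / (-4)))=-196 / 19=-10.32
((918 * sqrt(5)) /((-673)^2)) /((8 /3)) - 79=-79 + 1377 * sqrt(5) /1811716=-79.00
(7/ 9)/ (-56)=-1/ 72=-0.01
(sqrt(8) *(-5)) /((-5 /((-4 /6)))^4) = -32 *sqrt(2) /10125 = -0.00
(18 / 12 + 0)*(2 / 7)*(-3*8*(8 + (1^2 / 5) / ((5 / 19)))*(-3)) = 47304 / 175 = 270.31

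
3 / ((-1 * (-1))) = 3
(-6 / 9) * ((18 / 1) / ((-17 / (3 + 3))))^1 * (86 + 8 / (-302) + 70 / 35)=956448 / 2567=372.59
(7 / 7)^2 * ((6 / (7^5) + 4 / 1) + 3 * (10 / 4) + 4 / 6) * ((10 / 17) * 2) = 12269470 / 857157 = 14.31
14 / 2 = 7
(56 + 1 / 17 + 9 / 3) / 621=0.10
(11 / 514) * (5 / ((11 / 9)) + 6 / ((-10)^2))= 2283 / 25700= 0.09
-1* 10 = -10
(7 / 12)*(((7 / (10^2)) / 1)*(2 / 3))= 49 / 1800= 0.03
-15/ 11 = -1.36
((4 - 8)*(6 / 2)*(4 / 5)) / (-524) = 12 / 655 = 0.02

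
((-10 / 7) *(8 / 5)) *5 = -80 / 7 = -11.43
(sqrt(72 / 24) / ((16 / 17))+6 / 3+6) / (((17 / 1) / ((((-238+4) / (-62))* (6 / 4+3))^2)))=1108809* sqrt(3) / 61504+2217618 / 16337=166.97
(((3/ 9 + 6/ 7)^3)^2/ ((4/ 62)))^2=57280063629150390625/ 29423310045546564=1946.76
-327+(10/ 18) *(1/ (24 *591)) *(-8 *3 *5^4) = -1742438/ 5319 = -327.59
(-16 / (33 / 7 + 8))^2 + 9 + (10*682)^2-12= 368424709181 / 7921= 46512398.58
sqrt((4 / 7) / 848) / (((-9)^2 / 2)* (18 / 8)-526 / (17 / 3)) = -68* sqrt(371) / 85701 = -0.02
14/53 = 0.26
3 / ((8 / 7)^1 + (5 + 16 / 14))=7 / 17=0.41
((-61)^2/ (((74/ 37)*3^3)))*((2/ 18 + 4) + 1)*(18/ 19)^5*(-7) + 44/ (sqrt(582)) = -4658453856/ 2476099 + 22*sqrt(582)/ 291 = -1879.54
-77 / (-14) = 11 / 2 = 5.50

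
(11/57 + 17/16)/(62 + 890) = 1145/868224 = 0.00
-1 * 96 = -96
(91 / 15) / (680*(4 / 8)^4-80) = -182 / 1125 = -0.16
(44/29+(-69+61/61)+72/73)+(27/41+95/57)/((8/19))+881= 855151021/1041564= 821.03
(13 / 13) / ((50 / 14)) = 7 / 25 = 0.28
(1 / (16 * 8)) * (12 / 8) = 3 / 256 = 0.01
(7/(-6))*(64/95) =-224/285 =-0.79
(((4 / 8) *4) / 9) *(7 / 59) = 14 / 531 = 0.03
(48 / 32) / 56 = 3 / 112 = 0.03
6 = 6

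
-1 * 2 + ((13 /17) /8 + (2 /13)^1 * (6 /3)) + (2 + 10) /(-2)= -13431 /1768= -7.60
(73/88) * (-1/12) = -73/1056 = -0.07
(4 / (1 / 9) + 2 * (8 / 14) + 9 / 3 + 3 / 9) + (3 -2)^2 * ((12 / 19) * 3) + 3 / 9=17039 / 399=42.70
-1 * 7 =-7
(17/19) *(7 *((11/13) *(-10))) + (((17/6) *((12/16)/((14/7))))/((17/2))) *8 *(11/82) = -52.86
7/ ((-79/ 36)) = -252/ 79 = -3.19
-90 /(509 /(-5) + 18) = 450 /419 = 1.07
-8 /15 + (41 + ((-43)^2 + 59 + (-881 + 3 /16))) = 256237 /240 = 1067.65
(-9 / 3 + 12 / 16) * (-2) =9 / 2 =4.50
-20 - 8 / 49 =-988 / 49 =-20.16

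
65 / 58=1.12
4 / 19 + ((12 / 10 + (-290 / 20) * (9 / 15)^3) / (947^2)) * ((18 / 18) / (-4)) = 3587245177 / 17039371000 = 0.21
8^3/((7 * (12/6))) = 256/7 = 36.57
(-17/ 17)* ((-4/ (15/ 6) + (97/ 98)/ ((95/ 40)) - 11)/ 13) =56713/ 60515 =0.94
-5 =-5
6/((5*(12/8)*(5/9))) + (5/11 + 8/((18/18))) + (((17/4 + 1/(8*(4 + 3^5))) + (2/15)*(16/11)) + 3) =28266023/1630200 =17.34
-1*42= -42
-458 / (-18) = 229 / 9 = 25.44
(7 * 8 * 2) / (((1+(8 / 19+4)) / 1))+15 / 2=5801 / 206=28.16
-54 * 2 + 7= -101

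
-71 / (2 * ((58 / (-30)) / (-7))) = -7455 / 58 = -128.53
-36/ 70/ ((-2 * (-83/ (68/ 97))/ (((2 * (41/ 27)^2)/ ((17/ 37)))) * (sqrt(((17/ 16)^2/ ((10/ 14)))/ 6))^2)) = -254758912/ 3078275697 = -0.08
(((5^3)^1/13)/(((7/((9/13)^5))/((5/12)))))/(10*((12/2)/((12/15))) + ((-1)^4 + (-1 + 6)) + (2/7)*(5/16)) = 24603750/21918539669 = 0.00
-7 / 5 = -1.40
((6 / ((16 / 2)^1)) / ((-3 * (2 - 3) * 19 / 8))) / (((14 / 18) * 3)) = 6 / 133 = 0.05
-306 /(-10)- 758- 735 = -7312 /5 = -1462.40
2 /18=1 /9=0.11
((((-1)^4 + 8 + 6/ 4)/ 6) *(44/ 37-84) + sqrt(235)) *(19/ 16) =-50939/ 296 + 19 *sqrt(235)/ 16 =-153.89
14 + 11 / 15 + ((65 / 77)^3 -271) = -255.67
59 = 59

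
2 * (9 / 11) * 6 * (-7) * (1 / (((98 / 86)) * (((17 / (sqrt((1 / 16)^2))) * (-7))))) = 1161 / 36652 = 0.03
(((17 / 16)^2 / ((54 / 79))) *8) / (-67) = -22831 / 115776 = -0.20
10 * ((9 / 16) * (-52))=-585 / 2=-292.50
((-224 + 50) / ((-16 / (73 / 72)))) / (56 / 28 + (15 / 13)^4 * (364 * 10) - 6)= 4651049 / 2719912704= 0.00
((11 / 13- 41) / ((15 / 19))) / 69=-1102 / 1495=-0.74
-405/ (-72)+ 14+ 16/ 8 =173/ 8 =21.62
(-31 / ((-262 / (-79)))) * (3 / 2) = -7347 / 524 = -14.02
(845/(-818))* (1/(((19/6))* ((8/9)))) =-22815/62168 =-0.37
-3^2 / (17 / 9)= -81 / 17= -4.76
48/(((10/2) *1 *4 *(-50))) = -0.05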